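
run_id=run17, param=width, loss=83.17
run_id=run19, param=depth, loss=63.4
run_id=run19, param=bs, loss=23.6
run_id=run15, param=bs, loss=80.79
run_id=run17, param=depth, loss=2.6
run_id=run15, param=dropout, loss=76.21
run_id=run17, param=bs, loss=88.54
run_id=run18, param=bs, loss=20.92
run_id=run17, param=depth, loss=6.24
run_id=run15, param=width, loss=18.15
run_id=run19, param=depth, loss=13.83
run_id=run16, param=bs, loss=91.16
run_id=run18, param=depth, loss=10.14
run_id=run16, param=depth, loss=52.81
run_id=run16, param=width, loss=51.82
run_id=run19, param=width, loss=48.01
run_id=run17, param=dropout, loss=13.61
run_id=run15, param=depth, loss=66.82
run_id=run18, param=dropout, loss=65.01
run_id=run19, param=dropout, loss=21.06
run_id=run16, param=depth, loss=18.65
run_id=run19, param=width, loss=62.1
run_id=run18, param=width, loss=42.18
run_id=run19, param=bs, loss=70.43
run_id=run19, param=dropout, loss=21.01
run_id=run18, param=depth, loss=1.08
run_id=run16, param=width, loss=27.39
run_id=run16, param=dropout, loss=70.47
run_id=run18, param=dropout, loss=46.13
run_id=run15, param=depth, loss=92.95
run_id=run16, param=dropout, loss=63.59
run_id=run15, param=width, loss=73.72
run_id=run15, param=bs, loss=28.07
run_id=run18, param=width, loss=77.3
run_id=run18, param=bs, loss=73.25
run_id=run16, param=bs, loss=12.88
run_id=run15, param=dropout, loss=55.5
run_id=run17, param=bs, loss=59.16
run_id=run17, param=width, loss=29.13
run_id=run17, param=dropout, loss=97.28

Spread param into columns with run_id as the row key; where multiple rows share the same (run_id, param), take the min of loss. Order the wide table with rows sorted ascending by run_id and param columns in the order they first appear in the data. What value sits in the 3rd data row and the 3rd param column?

With rows sorted ascending by run_id, row 3 is run_id=run17. param columns in first-appearance order: width, depth, bs, dropout; column 3 is bs.
Long rows with run_id=run17, param=bs: min(88.54, 59.16) = 59.16.

59.16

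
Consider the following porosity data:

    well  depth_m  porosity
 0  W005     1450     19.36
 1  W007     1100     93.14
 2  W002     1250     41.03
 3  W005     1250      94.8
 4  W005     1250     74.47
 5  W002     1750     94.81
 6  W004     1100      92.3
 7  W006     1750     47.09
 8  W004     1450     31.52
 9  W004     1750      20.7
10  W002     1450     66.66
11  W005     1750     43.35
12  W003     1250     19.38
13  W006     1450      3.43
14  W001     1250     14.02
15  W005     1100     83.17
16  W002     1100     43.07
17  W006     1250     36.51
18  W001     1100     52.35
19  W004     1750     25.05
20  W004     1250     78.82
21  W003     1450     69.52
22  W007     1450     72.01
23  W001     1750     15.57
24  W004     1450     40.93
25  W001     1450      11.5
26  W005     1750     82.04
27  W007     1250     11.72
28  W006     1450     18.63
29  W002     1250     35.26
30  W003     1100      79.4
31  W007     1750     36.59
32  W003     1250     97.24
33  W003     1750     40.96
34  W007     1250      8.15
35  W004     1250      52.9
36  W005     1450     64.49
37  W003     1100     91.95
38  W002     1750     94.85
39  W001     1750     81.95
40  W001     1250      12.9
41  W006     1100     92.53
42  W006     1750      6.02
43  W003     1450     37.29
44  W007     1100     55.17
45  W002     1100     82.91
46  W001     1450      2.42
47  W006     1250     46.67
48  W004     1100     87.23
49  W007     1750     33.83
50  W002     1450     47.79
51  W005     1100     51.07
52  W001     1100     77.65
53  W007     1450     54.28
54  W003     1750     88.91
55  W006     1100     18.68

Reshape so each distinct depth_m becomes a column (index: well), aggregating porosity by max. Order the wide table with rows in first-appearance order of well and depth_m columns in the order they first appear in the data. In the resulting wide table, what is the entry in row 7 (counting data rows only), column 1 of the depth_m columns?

11.5

With rows in first-appearance order of well, row 7 is well=W001. depth_m columns in first-appearance order: 1450, 1100, 1250, 1750; column 1 is 1450.
Long rows with well=W001, depth_m=1450: max(11.5, 2.42) = 11.5.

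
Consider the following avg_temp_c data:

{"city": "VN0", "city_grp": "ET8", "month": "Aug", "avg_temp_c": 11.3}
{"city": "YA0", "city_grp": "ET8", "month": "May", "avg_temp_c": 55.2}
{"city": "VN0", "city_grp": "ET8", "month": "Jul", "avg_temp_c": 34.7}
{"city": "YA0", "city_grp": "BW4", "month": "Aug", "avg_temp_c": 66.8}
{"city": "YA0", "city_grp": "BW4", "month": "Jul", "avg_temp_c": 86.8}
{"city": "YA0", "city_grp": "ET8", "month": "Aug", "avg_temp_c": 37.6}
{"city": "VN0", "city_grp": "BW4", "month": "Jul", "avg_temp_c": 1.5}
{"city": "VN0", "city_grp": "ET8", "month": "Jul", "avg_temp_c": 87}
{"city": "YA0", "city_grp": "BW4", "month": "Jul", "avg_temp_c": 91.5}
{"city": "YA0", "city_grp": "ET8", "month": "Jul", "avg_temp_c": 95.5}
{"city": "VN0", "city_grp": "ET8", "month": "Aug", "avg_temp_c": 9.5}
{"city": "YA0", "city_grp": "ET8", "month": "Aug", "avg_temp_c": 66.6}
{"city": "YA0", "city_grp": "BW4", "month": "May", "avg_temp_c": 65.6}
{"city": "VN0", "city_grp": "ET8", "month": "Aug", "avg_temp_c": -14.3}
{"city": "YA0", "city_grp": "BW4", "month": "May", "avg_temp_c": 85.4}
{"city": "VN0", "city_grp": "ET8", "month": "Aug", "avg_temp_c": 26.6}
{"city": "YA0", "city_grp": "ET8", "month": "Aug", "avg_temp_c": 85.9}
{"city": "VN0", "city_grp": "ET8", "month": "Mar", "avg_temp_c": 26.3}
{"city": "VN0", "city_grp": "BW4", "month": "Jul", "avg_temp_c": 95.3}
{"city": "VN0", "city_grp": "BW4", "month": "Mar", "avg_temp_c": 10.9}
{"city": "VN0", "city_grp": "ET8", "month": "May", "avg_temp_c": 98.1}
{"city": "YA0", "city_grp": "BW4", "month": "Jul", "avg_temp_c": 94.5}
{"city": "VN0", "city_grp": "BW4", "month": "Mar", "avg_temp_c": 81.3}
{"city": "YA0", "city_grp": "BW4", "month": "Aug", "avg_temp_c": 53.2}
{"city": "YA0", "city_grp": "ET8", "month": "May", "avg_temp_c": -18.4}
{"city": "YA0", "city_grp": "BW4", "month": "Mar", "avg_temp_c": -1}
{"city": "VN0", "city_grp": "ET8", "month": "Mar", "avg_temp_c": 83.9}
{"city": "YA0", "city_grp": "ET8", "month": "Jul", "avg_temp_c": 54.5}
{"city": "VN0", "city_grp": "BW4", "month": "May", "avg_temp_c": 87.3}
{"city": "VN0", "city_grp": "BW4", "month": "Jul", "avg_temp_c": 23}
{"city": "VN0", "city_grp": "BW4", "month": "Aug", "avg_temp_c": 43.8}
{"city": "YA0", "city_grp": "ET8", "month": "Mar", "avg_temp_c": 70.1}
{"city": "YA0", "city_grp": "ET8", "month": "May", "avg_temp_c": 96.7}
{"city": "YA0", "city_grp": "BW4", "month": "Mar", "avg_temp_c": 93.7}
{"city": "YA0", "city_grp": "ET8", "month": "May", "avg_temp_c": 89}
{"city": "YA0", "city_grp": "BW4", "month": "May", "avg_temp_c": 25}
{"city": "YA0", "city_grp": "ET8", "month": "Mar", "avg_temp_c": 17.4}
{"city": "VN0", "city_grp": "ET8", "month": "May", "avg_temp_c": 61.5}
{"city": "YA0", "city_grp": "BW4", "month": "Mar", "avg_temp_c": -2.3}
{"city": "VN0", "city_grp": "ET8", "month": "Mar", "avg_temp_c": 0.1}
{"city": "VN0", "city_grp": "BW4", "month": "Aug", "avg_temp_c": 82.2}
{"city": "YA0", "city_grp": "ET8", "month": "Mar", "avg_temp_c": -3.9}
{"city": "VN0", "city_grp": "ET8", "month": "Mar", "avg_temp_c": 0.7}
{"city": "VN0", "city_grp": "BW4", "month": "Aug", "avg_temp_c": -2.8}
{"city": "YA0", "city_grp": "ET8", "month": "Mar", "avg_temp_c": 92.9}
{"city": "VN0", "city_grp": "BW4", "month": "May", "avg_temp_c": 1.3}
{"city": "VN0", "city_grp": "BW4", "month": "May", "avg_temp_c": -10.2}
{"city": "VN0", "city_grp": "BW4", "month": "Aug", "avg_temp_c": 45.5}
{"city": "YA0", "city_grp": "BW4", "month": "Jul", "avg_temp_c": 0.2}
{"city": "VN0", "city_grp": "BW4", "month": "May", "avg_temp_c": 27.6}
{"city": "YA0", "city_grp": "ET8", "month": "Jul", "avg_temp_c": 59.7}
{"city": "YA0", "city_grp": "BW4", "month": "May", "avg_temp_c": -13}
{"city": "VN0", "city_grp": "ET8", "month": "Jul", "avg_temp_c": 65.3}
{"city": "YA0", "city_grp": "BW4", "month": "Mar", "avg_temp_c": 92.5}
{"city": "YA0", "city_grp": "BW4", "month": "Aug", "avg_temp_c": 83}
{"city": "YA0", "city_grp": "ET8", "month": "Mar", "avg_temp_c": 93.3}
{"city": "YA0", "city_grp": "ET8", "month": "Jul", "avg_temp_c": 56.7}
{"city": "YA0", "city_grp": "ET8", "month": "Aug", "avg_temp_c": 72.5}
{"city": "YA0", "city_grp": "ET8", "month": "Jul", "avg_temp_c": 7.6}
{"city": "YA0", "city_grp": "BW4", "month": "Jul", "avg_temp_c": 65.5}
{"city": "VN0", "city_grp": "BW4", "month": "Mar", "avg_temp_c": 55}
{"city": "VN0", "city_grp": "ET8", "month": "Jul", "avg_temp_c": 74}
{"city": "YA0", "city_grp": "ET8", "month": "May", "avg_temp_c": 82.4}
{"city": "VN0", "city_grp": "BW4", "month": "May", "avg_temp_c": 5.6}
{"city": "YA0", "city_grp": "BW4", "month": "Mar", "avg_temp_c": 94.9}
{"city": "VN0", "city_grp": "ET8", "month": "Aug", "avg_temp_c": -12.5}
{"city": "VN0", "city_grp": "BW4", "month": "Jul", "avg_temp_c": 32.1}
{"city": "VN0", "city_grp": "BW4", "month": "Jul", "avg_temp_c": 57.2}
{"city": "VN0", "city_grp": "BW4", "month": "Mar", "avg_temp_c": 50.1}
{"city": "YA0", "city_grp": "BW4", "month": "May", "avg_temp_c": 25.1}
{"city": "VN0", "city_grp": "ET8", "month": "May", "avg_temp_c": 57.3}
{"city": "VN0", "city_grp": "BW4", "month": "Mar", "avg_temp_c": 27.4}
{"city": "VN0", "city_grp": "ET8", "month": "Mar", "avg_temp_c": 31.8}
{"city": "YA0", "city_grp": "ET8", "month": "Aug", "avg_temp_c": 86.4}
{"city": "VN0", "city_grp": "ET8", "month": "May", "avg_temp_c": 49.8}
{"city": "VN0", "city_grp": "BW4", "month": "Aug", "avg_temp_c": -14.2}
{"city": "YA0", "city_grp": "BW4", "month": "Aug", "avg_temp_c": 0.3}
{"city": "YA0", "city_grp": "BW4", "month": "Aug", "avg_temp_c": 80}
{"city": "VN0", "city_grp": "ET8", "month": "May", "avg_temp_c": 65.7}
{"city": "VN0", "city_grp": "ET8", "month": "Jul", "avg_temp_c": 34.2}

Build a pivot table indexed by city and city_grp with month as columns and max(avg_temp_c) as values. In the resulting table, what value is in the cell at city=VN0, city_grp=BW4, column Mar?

81.3

Rows with city=VN0, city_grp=BW4 and month=Mar: avg_temp_c values are 10.9, 81.3, 55, 50.1, 27.4.
max(10.9, 81.3, 55, 50.1, 27.4) = 81.3.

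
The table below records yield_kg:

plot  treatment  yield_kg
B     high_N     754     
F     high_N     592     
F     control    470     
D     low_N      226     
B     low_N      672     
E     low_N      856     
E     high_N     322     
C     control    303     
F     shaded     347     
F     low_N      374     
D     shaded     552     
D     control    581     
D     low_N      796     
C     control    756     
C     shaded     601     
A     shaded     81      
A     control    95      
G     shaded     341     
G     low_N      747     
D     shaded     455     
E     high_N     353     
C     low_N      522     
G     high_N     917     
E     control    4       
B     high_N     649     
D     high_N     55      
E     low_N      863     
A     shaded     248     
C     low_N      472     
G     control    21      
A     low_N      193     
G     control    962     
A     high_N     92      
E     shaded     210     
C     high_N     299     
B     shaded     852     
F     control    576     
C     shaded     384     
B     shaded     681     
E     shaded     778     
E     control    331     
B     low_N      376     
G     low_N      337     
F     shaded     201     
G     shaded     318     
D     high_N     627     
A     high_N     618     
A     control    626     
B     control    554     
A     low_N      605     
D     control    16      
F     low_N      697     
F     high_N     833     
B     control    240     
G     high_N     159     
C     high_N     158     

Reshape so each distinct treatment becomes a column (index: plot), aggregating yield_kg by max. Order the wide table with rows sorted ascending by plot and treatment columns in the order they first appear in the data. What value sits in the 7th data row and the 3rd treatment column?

747

With rows sorted ascending by plot, row 7 is plot=G. treatment columns in first-appearance order: high_N, control, low_N, shaded; column 3 is low_N.
Long rows with plot=G, treatment=low_N: max(747, 337) = 747.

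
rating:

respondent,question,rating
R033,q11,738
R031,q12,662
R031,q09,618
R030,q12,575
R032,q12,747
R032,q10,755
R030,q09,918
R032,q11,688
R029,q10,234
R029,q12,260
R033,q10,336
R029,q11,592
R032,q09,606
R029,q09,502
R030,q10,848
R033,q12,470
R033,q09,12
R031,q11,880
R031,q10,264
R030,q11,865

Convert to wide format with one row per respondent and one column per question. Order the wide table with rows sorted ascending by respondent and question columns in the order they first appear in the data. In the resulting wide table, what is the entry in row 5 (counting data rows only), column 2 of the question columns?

With rows sorted ascending by respondent, row 5 is respondent=R033. question columns in first-appearance order: q11, q12, q09, q10; column 2 is q12.
Long rows with respondent=R033, question=q12: rating = 470.

470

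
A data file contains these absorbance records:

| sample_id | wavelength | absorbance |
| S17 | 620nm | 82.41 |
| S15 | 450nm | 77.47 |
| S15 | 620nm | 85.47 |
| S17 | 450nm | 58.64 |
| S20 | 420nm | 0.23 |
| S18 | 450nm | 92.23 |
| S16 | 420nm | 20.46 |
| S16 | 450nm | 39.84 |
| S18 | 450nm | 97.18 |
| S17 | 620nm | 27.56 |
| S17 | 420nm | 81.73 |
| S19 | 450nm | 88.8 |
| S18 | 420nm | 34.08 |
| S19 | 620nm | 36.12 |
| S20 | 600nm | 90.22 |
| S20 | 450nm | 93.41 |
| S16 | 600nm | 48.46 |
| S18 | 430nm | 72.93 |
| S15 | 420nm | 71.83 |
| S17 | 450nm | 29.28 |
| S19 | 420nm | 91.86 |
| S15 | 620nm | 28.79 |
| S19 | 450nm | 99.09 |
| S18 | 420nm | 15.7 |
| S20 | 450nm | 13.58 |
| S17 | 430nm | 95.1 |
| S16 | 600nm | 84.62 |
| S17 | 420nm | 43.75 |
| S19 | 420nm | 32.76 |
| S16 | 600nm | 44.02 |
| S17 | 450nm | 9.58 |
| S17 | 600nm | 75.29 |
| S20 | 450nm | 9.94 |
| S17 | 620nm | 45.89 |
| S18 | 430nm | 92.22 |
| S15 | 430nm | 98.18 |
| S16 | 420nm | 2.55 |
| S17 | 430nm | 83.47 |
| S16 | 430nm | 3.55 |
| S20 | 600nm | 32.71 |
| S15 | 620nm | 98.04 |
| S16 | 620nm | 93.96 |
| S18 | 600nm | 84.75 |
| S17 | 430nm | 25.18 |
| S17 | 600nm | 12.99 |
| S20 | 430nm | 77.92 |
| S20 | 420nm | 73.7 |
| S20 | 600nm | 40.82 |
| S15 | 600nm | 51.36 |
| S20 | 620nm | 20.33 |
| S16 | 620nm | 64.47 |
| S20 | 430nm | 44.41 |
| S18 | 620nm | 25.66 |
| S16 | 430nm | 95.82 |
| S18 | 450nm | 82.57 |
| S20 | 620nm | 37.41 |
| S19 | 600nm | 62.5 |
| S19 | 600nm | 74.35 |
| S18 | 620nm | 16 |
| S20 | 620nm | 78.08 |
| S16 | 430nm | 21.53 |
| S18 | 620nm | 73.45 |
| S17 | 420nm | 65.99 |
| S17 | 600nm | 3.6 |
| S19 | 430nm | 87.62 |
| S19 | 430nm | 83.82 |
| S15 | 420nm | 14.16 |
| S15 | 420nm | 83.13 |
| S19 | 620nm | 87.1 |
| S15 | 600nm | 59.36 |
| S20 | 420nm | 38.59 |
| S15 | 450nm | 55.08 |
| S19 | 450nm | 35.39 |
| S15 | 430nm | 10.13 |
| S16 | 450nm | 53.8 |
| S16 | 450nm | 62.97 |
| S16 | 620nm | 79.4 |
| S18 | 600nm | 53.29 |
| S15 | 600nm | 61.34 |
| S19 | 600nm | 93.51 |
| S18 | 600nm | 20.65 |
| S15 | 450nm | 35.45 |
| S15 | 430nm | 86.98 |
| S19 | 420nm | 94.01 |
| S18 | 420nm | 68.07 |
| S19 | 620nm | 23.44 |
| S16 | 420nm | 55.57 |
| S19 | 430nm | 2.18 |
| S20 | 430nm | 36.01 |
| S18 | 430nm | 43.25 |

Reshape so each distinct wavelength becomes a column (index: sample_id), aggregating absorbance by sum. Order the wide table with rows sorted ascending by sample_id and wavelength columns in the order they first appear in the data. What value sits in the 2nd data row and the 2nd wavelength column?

156.61

With rows sorted ascending by sample_id, row 2 is sample_id=S16. wavelength columns in first-appearance order: 620nm, 450nm, 420nm, 600nm, 430nm; column 2 is 450nm.
Long rows with sample_id=S16, wavelength=450nm: 39.84 + 53.8 + 62.97 = 156.61.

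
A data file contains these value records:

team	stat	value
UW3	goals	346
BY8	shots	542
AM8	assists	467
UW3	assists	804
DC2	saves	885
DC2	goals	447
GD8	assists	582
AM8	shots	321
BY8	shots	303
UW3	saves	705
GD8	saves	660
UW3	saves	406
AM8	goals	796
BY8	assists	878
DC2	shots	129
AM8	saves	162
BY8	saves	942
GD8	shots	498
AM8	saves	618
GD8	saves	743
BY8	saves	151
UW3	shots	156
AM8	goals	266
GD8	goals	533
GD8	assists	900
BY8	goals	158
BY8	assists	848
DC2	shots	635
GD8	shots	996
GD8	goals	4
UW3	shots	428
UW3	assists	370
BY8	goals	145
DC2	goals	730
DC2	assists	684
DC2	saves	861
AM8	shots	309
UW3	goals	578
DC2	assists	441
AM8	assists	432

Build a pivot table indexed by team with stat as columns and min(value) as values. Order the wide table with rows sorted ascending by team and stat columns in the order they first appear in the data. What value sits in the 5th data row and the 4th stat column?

With rows sorted ascending by team, row 5 is team=UW3. stat columns in first-appearance order: goals, shots, assists, saves; column 4 is saves.
Long rows with team=UW3, stat=saves: min(705, 406) = 406.

406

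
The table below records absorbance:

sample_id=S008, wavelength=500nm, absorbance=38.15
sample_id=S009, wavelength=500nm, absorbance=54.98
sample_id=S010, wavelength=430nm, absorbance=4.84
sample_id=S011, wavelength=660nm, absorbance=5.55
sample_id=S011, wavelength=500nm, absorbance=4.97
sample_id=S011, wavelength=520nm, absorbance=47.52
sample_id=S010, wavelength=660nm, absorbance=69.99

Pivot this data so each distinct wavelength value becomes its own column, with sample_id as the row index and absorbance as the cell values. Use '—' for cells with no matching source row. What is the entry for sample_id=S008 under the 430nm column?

—

No long-format row has sample_id=S008 and wavelength=430nm, so the cell is —.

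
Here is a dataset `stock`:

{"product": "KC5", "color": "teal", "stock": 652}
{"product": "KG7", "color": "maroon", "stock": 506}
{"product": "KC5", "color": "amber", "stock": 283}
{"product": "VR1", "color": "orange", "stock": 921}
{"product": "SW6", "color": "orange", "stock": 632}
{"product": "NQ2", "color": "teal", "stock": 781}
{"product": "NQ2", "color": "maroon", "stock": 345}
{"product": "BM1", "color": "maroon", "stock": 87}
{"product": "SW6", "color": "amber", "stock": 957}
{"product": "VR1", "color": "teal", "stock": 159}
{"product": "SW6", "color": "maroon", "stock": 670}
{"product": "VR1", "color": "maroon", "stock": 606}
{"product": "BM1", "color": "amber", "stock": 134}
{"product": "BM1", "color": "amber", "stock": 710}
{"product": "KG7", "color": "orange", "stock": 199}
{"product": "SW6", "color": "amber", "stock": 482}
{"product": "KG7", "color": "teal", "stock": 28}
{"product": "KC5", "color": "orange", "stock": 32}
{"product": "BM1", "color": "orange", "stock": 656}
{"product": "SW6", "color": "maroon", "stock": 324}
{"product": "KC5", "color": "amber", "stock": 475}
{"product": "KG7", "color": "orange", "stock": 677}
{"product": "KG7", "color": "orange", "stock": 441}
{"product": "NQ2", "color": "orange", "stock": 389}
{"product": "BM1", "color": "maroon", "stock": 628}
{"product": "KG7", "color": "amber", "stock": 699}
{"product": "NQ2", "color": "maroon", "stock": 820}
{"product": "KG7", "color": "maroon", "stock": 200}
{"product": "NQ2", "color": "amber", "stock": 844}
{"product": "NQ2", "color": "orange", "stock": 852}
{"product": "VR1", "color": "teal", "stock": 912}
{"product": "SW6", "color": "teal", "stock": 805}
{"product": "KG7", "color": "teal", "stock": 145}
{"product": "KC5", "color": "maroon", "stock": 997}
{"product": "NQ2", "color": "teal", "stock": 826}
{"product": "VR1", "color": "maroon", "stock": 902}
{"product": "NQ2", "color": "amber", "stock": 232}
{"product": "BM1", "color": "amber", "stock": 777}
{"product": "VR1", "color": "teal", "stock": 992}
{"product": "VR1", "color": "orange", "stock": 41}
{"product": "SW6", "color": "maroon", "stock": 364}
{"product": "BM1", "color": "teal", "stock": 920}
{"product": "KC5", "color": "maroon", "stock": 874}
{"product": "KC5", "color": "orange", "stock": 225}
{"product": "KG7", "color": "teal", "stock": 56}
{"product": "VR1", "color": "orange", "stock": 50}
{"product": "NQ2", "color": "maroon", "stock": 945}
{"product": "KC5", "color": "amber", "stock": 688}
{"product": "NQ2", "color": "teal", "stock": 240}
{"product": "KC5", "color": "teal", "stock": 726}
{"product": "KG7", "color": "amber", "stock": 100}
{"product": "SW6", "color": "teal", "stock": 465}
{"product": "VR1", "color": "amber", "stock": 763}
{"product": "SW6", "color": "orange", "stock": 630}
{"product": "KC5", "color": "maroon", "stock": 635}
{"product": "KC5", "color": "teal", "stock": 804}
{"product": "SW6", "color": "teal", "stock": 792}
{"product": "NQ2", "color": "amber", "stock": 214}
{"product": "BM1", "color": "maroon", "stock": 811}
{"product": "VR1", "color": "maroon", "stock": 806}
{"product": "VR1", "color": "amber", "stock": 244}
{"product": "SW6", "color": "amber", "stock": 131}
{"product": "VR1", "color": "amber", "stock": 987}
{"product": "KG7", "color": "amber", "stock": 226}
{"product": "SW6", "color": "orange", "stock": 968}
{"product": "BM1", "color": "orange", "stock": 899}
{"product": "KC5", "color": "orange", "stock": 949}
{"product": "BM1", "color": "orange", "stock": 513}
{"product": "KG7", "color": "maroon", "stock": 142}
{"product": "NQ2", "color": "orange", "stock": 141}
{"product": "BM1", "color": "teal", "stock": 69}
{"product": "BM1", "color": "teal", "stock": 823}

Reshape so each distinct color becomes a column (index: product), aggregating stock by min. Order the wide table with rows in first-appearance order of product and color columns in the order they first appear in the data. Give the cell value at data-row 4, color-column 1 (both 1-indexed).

With rows in first-appearance order of product, row 4 is product=SW6. color columns in first-appearance order: teal, maroon, amber, orange; column 1 is teal.
Long rows with product=SW6, color=teal: min(805, 465, 792) = 465.

465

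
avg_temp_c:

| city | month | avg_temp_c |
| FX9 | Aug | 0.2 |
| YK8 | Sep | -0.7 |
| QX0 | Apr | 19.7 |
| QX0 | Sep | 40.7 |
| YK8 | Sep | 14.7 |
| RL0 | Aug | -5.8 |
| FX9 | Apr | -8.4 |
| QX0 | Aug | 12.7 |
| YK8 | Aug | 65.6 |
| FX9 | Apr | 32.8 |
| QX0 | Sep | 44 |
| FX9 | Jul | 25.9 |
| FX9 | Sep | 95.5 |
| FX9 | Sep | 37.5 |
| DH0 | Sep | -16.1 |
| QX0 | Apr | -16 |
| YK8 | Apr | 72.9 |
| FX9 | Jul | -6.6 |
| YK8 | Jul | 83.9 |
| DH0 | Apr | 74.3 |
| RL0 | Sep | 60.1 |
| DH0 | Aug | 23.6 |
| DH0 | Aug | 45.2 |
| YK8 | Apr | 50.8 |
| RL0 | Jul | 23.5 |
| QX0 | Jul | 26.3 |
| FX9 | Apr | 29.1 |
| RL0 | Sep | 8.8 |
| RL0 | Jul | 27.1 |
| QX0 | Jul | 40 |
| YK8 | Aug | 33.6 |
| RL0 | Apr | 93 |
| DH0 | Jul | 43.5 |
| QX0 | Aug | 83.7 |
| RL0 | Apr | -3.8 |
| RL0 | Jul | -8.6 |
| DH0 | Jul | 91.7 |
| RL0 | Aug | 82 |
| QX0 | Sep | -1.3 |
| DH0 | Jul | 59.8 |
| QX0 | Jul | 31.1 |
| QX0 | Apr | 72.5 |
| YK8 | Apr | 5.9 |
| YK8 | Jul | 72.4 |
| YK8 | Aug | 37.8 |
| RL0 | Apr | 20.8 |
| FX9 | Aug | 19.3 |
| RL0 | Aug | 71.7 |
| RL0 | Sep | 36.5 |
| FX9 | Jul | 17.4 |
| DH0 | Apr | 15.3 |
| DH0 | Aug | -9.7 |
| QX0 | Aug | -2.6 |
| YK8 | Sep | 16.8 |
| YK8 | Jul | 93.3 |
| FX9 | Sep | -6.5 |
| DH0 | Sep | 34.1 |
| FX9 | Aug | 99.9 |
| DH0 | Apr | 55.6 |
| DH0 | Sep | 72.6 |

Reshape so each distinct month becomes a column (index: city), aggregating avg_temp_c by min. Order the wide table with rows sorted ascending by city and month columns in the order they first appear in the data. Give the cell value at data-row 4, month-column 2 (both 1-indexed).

With rows sorted ascending by city, row 4 is city=RL0. month columns in first-appearance order: Aug, Sep, Apr, Jul; column 2 is Sep.
Long rows with city=RL0, month=Sep: min(60.1, 8.8, 36.5) = 8.8.

8.8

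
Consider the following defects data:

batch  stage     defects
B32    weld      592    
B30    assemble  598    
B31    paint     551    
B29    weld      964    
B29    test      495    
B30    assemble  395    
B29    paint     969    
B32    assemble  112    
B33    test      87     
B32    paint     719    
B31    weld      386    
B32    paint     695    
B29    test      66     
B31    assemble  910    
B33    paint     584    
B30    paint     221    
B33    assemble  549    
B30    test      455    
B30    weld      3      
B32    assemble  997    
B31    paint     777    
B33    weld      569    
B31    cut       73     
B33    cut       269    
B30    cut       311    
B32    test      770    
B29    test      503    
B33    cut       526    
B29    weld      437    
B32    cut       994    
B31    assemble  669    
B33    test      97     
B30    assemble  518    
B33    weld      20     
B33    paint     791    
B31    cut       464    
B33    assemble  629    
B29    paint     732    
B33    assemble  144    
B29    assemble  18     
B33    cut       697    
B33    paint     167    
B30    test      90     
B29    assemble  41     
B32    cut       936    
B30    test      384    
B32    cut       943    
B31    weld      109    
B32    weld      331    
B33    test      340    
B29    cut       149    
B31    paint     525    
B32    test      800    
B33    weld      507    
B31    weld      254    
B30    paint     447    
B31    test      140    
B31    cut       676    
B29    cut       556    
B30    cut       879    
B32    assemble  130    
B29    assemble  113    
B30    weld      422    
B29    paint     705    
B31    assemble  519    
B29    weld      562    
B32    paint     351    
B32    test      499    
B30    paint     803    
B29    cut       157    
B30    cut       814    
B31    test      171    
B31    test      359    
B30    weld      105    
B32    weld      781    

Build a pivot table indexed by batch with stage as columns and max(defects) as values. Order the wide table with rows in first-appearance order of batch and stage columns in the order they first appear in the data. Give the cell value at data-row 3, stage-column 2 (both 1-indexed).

With rows in first-appearance order of batch, row 3 is batch=B31. stage columns in first-appearance order: weld, assemble, paint, test, cut; column 2 is assemble.
Long rows with batch=B31, stage=assemble: max(910, 669, 519) = 910.

910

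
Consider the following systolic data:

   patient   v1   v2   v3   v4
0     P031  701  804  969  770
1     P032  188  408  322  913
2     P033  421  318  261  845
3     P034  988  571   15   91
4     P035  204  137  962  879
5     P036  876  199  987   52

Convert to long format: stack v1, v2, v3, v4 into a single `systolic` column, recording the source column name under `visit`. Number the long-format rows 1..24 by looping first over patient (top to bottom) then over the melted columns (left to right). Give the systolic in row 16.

24 rows total (6 × 4). Row 16: index ⌊(16-1)/4⌋ = 3 into patient → P034; (16-1) mod 4 = 3 into the melted columns → v4.
So row 16 is (P034, v4, 91); systolic = 91.

91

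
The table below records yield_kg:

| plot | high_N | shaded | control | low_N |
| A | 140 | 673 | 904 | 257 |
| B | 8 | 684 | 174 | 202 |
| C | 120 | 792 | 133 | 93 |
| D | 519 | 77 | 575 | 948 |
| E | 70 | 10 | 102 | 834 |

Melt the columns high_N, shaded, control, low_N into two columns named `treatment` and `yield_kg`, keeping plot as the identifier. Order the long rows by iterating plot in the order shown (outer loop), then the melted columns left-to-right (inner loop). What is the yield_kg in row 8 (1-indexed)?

202

20 rows total (5 × 4). Row 8: index ⌊(8-1)/4⌋ = 1 into plot → B; (8-1) mod 4 = 3 into the melted columns → low_N.
So row 8 is (B, low_N, 202); yield_kg = 202.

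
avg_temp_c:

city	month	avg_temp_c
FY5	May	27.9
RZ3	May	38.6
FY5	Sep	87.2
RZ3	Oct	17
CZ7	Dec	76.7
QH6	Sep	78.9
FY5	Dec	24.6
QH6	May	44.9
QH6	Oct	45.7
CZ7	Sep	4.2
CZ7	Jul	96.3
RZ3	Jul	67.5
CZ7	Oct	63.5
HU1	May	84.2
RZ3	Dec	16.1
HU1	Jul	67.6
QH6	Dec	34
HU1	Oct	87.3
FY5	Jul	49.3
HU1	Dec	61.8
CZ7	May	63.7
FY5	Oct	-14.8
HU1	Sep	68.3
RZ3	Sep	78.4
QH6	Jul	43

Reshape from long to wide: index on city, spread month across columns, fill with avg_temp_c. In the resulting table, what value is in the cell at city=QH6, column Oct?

45.7

Wide layout: rows indexed by city, columns are the 5 distinct month values (May, Sep, Oct, Dec, Jul).
Cell (city=QH6, month=Oct) draws from the long row where city=QH6 and month=Oct, which has avg_temp_c=45.7.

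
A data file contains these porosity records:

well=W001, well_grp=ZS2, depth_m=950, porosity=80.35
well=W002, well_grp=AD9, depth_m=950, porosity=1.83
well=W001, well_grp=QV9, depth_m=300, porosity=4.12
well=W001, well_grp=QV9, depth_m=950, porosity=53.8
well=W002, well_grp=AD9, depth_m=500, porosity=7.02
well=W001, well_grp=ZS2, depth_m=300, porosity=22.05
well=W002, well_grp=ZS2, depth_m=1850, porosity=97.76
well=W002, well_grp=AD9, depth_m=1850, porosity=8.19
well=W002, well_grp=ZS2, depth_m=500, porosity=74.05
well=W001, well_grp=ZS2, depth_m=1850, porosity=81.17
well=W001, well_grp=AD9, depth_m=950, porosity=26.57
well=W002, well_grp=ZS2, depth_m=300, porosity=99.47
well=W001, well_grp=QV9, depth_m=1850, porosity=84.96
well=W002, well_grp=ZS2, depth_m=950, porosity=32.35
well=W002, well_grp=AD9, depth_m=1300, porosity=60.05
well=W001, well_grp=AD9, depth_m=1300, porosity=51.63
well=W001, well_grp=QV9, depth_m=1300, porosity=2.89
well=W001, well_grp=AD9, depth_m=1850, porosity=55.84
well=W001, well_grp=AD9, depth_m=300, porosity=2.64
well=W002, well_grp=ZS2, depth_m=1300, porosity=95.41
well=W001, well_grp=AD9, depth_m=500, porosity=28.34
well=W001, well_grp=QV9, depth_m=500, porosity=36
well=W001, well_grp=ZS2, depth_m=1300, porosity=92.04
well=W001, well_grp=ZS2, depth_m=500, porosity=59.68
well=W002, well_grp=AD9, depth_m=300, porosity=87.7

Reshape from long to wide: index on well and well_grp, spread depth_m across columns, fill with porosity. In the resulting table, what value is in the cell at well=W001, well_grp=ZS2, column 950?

80.35

Wide layout: rows indexed by well and well_grp, columns are the 5 distinct depth_m values (950, 300, 500, 1850, 1300).
Cell (well=W001, well_grp=ZS2, depth_m=950) draws from the long row where well=W001, well_grp=ZS2 and depth_m=950, which has porosity=80.35.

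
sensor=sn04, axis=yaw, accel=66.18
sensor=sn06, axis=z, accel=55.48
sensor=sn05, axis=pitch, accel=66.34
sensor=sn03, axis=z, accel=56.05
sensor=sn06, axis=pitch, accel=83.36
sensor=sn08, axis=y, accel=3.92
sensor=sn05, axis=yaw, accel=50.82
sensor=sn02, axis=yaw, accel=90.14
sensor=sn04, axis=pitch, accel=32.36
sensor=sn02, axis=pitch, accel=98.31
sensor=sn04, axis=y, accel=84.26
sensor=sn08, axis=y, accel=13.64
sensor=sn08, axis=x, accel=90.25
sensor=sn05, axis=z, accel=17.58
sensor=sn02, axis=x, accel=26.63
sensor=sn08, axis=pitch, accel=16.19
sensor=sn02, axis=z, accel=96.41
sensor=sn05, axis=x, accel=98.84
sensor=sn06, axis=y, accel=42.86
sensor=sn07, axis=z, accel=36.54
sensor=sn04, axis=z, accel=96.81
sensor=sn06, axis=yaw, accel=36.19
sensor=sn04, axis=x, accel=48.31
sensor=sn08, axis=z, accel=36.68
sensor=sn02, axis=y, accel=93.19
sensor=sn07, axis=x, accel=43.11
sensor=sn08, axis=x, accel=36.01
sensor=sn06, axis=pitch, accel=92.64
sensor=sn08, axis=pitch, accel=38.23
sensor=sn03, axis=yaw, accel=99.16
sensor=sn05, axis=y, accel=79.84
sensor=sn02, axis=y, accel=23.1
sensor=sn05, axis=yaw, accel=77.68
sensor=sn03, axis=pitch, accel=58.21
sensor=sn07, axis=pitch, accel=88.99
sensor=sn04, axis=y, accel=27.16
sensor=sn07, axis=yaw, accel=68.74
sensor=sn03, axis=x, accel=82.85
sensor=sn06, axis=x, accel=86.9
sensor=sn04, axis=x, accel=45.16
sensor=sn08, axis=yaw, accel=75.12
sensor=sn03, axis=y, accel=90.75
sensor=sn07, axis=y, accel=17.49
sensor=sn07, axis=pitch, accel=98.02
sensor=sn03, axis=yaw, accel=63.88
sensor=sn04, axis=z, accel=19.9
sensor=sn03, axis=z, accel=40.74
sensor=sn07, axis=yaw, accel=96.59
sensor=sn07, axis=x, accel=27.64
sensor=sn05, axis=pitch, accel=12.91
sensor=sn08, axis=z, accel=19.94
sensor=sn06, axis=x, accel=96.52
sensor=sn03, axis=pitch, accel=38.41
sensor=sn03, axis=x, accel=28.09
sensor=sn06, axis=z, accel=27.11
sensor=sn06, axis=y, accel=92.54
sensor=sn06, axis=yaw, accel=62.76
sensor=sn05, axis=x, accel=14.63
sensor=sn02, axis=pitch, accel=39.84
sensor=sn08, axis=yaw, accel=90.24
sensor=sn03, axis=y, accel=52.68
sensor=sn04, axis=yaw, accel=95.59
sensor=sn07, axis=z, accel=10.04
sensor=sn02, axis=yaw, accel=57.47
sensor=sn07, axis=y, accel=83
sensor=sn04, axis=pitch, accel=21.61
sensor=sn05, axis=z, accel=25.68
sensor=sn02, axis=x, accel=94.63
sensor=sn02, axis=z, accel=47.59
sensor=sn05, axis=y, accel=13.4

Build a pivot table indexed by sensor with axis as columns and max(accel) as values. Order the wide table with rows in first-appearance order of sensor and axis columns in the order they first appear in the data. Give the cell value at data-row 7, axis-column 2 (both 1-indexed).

With rows in first-appearance order of sensor, row 7 is sensor=sn07. axis columns in first-appearance order: yaw, z, pitch, y, x; column 2 is z.
Long rows with sensor=sn07, axis=z: max(36.54, 10.04) = 36.54.

36.54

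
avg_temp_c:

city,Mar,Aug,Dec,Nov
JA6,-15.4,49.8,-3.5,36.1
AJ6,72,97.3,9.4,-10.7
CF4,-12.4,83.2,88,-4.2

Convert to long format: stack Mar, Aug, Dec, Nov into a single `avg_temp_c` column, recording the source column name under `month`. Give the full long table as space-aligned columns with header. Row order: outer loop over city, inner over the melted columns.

Each (city, column) pair becomes one row: 3 × 4 = 12 rows.
For example, (JA6, Mar) → avg_temp_c=-15.4.

city  month  avg_temp_c
JA6   Mar    -15.4     
JA6   Aug    49.8      
JA6   Dec    -3.5      
JA6   Nov    36.1      
AJ6   Mar    72        
AJ6   Aug    97.3      
AJ6   Dec    9.4       
AJ6   Nov    -10.7     
CF4   Mar    -12.4     
CF4   Aug    83.2      
CF4   Dec    88        
CF4   Nov    -4.2      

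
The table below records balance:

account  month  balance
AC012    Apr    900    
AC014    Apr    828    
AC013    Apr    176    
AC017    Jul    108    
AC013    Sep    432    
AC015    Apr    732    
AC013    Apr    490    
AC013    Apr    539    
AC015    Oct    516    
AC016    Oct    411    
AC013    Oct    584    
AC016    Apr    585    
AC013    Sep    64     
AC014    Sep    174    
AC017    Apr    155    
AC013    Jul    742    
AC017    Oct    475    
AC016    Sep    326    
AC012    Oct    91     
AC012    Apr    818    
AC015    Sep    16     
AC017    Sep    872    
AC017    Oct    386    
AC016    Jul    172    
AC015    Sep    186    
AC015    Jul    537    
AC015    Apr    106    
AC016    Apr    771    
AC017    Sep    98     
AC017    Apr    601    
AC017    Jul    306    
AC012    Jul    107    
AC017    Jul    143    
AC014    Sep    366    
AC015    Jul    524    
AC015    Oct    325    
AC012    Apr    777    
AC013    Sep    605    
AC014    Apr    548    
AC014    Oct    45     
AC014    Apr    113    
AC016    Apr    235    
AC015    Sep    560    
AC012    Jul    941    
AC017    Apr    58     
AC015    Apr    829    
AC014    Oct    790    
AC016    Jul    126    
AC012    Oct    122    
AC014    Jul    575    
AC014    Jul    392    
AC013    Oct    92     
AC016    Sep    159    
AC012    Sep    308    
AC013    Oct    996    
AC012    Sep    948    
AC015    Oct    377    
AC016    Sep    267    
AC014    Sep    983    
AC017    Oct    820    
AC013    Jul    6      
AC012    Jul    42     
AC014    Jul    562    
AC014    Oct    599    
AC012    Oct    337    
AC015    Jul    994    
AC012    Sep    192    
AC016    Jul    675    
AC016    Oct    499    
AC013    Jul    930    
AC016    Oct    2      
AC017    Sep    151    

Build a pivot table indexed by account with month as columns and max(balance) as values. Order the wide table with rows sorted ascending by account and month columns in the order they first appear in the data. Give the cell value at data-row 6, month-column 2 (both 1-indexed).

With rows sorted ascending by account, row 6 is account=AC017. month columns in first-appearance order: Apr, Jul, Sep, Oct; column 2 is Jul.
Long rows with account=AC017, month=Jul: max(108, 306, 143) = 306.

306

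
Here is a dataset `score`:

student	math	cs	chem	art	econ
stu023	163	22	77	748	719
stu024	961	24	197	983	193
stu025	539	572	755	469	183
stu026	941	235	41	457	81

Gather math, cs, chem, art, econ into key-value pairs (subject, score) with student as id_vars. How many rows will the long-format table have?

20

4 student values × 5 melted columns = 20 rows.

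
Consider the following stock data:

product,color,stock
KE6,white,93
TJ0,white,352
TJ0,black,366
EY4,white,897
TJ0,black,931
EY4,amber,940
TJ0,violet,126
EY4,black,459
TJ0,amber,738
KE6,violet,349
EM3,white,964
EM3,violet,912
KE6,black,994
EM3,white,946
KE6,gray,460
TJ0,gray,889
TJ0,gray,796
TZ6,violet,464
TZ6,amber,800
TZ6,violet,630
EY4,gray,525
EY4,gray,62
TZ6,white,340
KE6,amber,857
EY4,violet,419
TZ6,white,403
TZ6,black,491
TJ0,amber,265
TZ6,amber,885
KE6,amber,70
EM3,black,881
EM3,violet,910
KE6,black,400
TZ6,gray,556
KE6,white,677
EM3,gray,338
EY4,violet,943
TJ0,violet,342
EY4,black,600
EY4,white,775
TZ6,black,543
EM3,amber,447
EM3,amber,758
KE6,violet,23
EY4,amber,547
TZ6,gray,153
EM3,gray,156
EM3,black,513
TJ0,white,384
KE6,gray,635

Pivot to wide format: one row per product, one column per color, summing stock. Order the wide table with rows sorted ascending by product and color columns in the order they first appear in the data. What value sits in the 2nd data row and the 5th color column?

587

With rows sorted ascending by product, row 2 is product=EY4. color columns in first-appearance order: white, black, amber, violet, gray; column 5 is gray.
Long rows with product=EY4, color=gray: 525 + 62 = 587.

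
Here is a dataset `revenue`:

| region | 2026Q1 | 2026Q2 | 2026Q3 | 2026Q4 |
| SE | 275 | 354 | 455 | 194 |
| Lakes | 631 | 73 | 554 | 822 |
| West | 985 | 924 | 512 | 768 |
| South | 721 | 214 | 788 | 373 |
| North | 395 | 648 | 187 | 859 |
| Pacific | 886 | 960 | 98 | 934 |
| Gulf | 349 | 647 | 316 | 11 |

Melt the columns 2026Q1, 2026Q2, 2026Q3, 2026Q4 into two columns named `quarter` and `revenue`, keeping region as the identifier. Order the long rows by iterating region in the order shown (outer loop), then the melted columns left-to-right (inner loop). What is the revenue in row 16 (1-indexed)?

373

28 rows total (7 × 4). Row 16: index ⌊(16-1)/4⌋ = 3 into region → South; (16-1) mod 4 = 3 into the melted columns → 2026Q4.
So row 16 is (South, 2026Q4, 373); revenue = 373.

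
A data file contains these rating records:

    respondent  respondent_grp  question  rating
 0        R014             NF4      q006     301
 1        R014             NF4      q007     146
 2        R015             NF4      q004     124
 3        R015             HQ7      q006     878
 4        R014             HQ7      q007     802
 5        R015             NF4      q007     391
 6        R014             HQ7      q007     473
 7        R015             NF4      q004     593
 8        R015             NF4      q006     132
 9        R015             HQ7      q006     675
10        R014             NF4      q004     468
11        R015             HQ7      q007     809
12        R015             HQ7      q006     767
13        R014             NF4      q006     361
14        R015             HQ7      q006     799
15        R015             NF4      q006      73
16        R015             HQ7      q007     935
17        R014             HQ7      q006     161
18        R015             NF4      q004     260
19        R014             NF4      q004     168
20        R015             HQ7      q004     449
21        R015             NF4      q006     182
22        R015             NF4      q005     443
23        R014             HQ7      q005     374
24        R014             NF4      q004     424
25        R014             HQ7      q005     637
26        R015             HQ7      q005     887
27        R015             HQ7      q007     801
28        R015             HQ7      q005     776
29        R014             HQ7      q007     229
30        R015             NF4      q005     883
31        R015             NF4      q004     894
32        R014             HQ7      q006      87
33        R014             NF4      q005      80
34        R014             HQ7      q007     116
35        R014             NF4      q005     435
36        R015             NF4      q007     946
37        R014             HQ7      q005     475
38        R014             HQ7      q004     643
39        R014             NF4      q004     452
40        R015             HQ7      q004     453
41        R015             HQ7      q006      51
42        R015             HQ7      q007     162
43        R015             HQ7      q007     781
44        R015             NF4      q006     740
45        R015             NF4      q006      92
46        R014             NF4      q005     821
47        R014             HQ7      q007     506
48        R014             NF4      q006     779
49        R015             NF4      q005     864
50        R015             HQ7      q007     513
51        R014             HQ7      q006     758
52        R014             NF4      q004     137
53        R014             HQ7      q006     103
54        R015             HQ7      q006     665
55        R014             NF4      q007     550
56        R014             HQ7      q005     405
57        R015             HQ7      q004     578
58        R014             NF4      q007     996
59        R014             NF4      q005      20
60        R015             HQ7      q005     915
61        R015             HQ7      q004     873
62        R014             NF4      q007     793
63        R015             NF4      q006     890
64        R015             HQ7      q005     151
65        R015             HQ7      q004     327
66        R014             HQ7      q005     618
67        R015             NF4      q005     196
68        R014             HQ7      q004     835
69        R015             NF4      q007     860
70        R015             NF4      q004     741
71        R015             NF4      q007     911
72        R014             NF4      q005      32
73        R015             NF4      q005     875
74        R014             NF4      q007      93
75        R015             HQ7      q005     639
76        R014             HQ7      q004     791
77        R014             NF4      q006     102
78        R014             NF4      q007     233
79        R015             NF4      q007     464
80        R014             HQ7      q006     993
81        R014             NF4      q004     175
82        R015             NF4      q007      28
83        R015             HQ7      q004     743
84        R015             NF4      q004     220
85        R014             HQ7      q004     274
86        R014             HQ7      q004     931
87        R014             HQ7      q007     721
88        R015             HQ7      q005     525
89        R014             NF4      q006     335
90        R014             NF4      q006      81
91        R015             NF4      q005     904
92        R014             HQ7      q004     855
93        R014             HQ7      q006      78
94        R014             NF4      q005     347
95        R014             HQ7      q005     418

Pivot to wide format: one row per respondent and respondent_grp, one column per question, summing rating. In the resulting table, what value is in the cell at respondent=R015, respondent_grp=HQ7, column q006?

3835

Rows with respondent=R015, respondent_grp=HQ7 and question=q006: rating values are 878, 675, 767, 799, 51, 665.
878 + 675 + 767 + 799 + 51 + 665 = 3835.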